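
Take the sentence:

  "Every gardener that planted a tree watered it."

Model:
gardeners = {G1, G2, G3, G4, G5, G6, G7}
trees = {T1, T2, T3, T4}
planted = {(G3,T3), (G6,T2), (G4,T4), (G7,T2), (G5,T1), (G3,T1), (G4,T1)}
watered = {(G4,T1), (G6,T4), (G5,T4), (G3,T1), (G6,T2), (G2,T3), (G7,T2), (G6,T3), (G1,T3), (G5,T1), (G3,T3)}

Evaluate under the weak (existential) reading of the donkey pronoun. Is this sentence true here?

True

"it" takes "a tree" as antecedent — a donkey pronoun bound across the clause boundary.
Weak reading: every gardener g with some planted-tree has at least one planted-tree t such that watered(g,t).
Per gardener: G3:✓  G4:✓  G5:✓  G6:✓  G7:✓
Every gardener in the restrictor has a witness.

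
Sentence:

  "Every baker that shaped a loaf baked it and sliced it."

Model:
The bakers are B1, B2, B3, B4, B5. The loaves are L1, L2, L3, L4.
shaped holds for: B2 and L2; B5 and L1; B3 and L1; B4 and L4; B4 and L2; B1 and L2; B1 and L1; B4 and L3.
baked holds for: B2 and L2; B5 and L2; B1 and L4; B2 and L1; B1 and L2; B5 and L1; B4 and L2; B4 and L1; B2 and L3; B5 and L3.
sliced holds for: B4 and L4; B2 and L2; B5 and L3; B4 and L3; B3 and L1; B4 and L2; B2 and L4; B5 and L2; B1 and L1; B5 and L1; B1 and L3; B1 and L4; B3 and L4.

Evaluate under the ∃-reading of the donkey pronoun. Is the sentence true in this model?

False

"it" takes "a loaf" as antecedent — a donkey pronoun bound across the clause boundary.
Weak reading: every baker b with some shaped-loaf has at least one shaped-loaf l such that baked(b,l) ∧ sliced(b,l).
Per baker: B1:✗  B2:✓  B3:✗  B4:✓  B5:✓
B1 has no witness among its shaped-loaves.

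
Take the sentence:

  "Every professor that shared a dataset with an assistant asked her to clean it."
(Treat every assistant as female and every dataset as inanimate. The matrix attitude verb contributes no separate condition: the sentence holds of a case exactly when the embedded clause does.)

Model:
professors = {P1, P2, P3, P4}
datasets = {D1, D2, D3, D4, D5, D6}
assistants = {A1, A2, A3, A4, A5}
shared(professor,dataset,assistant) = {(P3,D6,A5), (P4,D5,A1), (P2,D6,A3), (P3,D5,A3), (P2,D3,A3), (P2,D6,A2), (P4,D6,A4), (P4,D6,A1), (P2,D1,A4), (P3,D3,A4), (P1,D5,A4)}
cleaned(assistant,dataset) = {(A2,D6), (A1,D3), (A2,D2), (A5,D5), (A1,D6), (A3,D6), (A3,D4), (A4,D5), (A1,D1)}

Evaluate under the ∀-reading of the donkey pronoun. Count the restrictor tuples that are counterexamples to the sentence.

7

"her" takes "an assistant" as antecedent and "it" takes "a dataset"; both are donkey pronouns co-varying with the restrictor.
Strong reading: for every (p,d,a) with shared(p,d,a), cleaned(a,d).
Restrictor triples: (P1,D5,A4)→cleaned(A4,D5) ✓  (P2,D1,A4)→cleaned(A4,D1) ✗  (P2,D3,A3)→cleaned(A3,D3) ✗  (P2,D6,A2)→cleaned(A2,D6) ✓  (P2,D6,A3)→cleaned(A3,D6) ✓  (P3,D3,A4)→cleaned(A4,D3) ✗  (P3,D5,A3)→cleaned(A3,D5) ✗  (P3,D6,A5)→cleaned(A5,D6) ✗  (P4,D5,A1)→cleaned(A1,D5) ✗  (P4,D6,A1)→cleaned(A1,D6) ✓  (P4,D6,A4)→cleaned(A4,D6) ✗
Counterexamples (restrictor triples failing the scope): 7.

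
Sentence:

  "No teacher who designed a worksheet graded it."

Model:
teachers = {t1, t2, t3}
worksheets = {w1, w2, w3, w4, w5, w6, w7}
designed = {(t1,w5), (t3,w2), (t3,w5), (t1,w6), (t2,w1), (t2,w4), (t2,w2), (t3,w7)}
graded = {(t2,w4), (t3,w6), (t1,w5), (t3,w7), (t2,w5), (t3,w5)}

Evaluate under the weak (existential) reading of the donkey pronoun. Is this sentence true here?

False

"it" takes "a worksheet" as antecedent — a donkey pronoun bound across the clause boundary.
Truth condition: for no (t,w) with designed(t,w) does graded(t,w) hold.
Restrictor pairs — does the scope hold? (t1,w5):holds  (t1,w6):fails  (t2,w1):fails  (t2,w2):fails  (t2,w4):holds  (t3,w2):fails  (t3,w5):holds  (t3,w7):holds
Scope holds for 4 pair(s), so the sentence is false.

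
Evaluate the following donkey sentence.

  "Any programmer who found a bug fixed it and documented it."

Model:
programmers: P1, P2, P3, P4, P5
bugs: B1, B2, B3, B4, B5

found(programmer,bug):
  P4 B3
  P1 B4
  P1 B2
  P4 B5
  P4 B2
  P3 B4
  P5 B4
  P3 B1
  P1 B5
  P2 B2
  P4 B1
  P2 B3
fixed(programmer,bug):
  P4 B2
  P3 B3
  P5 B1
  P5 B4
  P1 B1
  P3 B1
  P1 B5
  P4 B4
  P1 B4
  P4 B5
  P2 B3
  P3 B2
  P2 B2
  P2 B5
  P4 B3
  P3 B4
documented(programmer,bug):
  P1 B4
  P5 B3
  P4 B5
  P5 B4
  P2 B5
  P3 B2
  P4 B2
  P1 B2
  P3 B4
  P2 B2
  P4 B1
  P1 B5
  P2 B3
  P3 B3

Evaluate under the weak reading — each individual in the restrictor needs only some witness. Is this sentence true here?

"it" takes "a bug" as antecedent — a donkey pronoun bound across the clause boundary.
Weak reading: every programmer p with some found-bug has at least one found-bug b such that fixed(p,b) ∧ documented(p,b).
Per programmer: P1:✓  P2:✓  P3:✓  P4:✓  P5:✓
Every programmer in the restrictor has a witness.

True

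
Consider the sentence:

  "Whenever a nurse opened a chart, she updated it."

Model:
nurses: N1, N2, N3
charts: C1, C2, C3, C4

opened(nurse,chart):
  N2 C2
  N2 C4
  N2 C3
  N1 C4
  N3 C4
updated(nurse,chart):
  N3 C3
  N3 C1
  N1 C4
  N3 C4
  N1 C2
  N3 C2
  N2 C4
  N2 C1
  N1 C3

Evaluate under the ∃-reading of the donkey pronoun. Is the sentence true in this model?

True

"it" takes "a chart" as antecedent — a donkey pronoun bound across the clause boundary.
Weak reading: every nurse n with some opened-chart has at least one opened-chart c such that updated(n,c).
Per nurse: N1:✓  N2:✓  N3:✓
Every nurse in the restrictor has a witness.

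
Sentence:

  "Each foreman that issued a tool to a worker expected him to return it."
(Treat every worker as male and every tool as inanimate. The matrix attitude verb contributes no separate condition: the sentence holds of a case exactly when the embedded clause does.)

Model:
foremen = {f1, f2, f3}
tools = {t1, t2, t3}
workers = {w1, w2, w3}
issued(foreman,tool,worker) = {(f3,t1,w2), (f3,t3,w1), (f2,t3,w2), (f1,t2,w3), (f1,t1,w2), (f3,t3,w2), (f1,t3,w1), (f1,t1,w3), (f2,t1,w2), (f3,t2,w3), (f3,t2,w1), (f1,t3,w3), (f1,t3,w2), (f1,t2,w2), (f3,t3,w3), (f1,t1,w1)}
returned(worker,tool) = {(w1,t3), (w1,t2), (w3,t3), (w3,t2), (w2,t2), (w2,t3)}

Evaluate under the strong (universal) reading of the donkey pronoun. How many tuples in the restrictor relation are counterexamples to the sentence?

5

"him" takes "a worker" as antecedent and "it" takes "a tool"; both are donkey pronouns co-varying with the restrictor.
Strong reading: for every (f,t,w) with issued(f,t,w), returned(w,t).
Restrictor triples: (f1,t1,w1)→returned(w1,t1) ✗  (f1,t1,w2)→returned(w2,t1) ✗  (f1,t1,w3)→returned(w3,t1) ✗  (f1,t2,w2)→returned(w2,t2) ✓  (f1,t2,w3)→returned(w3,t2) ✓  (f1,t3,w1)→returned(w1,t3) ✓  (f1,t3,w2)→returned(w2,t3) ✓  (f1,t3,w3)→returned(w3,t3) ✓  (f2,t1,w2)→returned(w2,t1) ✗  (f2,t3,w2)→returned(w2,t3) ✓  (f3,t1,w2)→returned(w2,t1) ✗  (f3,t2,w1)→returned(w1,t2) ✓  (f3,t2,w3)→returned(w3,t2) ✓  (f3,t3,w1)→returned(w1,t3) ✓  (f3,t3,w2)→returned(w2,t3) ✓  (f3,t3,w3)→returned(w3,t3) ✓
Counterexamples (restrictor triples failing the scope): 5.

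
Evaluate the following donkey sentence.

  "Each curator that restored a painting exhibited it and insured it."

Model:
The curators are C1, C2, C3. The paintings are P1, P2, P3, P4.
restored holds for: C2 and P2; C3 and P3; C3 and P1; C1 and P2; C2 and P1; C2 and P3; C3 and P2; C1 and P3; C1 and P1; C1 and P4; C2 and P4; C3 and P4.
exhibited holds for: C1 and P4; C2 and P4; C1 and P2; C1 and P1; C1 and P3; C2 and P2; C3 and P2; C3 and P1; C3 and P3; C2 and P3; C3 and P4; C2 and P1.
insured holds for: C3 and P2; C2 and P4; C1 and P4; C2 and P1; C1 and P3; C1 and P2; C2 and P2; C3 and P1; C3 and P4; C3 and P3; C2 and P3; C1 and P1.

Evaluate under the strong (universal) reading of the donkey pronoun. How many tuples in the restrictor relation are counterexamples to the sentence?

"it" takes "a painting" as antecedent — a donkey pronoun bound across the clause boundary.
Strong reading: for every (c,p) with restored(c,p), exhibited(c,p) ∧ insured(c,p).
Restrictor pairs: (C1,P1) ✓  (C1,P2) ✓  (C1,P3) ✓  (C1,P4) ✓  (C2,P1) ✓  (C2,P2) ✓  (C2,P3) ✓  (C2,P4) ✓  (C3,P1) ✓  (C3,P2) ✓  (C3,P3) ✓  (C3,P4) ✓
Counterexamples (restrictor pairs failing the scope): 0.

0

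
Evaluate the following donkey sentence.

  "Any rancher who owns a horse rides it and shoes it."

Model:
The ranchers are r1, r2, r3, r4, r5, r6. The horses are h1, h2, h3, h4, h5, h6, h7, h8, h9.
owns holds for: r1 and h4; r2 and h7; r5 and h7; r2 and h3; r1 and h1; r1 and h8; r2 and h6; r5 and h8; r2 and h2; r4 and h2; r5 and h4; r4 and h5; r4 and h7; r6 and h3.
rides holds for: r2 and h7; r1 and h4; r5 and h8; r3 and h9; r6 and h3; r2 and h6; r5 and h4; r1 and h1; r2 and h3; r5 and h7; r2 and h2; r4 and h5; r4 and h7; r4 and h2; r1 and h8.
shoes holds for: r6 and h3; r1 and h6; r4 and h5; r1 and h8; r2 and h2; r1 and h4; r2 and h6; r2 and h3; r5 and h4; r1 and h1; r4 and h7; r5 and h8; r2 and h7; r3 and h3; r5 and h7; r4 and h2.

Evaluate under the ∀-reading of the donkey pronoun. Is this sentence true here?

"it" takes "a horse" as antecedent — a donkey pronoun bound across the clause boundary.
Strong reading: for every (r,h) with owns(r,h), rides(r,h) ∧ shoes(r,h).
Restrictor pairs: (r1,h1) ✓  (r1,h4) ✓  (r1,h8) ✓  (r2,h2) ✓  (r2,h3) ✓  (r2,h6) ✓  (r2,h7) ✓  (r4,h2) ✓  (r4,h5) ✓  (r4,h7) ✓  (r5,h4) ✓  (r5,h7) ✓  (r5,h8) ✓  (r6,h3) ✓
Every restrictor pair satisfies the scope.

True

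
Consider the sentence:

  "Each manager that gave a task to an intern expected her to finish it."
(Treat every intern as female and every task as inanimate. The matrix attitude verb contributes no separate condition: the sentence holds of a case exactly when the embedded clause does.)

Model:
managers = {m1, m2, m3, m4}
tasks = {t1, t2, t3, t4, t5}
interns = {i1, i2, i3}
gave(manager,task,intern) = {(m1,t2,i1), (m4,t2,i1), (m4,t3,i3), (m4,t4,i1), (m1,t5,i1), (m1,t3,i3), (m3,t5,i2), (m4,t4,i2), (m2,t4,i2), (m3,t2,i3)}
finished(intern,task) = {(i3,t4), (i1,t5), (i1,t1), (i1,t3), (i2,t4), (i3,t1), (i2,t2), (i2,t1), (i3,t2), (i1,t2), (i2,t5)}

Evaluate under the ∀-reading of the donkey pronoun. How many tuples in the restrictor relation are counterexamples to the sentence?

"her" takes "an intern" as antecedent and "it" takes "a task"; both are donkey pronouns co-varying with the restrictor.
Strong reading: for every (m,t,i) with gave(m,t,i), finished(i,t).
Restrictor triples: (m1,t2,i1)→finished(i1,t2) ✓  (m1,t3,i3)→finished(i3,t3) ✗  (m1,t5,i1)→finished(i1,t5) ✓  (m2,t4,i2)→finished(i2,t4) ✓  (m3,t2,i3)→finished(i3,t2) ✓  (m3,t5,i2)→finished(i2,t5) ✓  (m4,t2,i1)→finished(i1,t2) ✓  (m4,t3,i3)→finished(i3,t3) ✗  (m4,t4,i1)→finished(i1,t4) ✗  (m4,t4,i2)→finished(i2,t4) ✓
Counterexamples (restrictor triples failing the scope): 3.

3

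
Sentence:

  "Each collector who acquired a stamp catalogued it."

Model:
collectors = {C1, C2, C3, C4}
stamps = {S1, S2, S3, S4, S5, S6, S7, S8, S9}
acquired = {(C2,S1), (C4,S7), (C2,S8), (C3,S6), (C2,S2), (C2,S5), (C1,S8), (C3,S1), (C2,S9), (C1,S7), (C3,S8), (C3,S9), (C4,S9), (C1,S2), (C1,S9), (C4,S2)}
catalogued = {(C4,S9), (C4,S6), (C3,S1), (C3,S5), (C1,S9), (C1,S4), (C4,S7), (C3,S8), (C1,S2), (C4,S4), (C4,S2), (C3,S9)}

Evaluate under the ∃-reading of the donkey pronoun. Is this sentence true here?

"it" takes "a stamp" as antecedent — a donkey pronoun bound across the clause boundary.
Weak reading: every collector c with some acquired-stamp has at least one acquired-stamp s such that catalogued(c,s).
Per collector: C1:✓  C2:✗  C3:✓  C4:✓
C2 has no witness among its acquired-stamps.

False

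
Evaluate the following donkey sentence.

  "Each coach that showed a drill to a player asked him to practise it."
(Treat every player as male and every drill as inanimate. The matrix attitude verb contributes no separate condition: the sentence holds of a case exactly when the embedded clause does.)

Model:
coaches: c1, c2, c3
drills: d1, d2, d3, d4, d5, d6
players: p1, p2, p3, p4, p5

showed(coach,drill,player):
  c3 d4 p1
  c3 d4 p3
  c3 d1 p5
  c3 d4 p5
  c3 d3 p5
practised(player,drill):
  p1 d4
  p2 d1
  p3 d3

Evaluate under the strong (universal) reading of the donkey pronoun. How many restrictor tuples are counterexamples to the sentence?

"him" takes "a player" as antecedent and "it" takes "a drill"; both are donkey pronouns co-varying with the restrictor.
Strong reading: for every (c,d,p) with showed(c,d,p), practised(p,d).
Restrictor triples: (c3,d1,p5)→practised(p5,d1) ✗  (c3,d3,p5)→practised(p5,d3) ✗  (c3,d4,p1)→practised(p1,d4) ✓  (c3,d4,p3)→practised(p3,d4) ✗  (c3,d4,p5)→practised(p5,d4) ✗
Counterexamples (restrictor triples failing the scope): 4.

4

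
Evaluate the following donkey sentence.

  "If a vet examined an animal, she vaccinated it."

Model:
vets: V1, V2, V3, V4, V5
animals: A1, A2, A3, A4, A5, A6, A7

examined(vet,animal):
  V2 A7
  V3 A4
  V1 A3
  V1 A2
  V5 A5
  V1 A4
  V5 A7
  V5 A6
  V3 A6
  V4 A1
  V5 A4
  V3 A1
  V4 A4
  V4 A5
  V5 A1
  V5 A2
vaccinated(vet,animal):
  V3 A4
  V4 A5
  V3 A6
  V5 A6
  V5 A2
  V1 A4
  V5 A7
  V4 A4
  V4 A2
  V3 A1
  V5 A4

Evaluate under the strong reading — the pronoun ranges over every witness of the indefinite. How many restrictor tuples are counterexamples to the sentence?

"it" takes "an animal" as antecedent — a donkey pronoun bound across the clause boundary.
Strong reading: for every (v,a) with examined(v,a), vaccinated(v,a).
Restrictor pairs: (V1,A2) ✗  (V1,A3) ✗  (V1,A4) ✓  (V2,A7) ✗  (V3,A1) ✓  (V3,A4) ✓  (V3,A6) ✓  (V4,A1) ✗  (V4,A4) ✓  (V4,A5) ✓  (V5,A1) ✗  (V5,A2) ✓  (V5,A4) ✓  (V5,A5) ✗  (V5,A6) ✓  (V5,A7) ✓
Counterexamples (restrictor pairs failing the scope): 6.

6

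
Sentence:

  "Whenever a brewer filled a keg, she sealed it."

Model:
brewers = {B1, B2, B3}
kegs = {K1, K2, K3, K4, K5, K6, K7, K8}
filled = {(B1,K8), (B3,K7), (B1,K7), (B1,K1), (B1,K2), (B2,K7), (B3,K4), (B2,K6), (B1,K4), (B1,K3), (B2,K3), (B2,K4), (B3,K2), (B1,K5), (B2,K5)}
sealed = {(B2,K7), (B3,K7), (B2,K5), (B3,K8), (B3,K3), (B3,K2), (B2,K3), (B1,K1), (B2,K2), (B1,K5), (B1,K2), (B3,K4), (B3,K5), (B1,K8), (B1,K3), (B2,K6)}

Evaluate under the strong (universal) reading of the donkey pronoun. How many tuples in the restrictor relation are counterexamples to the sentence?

"it" takes "a keg" as antecedent — a donkey pronoun bound across the clause boundary.
Strong reading: for every (b,k) with filled(b,k), sealed(b,k).
Restrictor pairs: (B1,K1) ✓  (B1,K2) ✓  (B1,K3) ✓  (B1,K4) ✗  (B1,K5) ✓  (B1,K7) ✗  (B1,K8) ✓  (B2,K3) ✓  (B2,K4) ✗  (B2,K5) ✓  (B2,K6) ✓  (B2,K7) ✓  (B3,K2) ✓  (B3,K4) ✓  (B3,K7) ✓
Counterexamples (restrictor pairs failing the scope): 3.

3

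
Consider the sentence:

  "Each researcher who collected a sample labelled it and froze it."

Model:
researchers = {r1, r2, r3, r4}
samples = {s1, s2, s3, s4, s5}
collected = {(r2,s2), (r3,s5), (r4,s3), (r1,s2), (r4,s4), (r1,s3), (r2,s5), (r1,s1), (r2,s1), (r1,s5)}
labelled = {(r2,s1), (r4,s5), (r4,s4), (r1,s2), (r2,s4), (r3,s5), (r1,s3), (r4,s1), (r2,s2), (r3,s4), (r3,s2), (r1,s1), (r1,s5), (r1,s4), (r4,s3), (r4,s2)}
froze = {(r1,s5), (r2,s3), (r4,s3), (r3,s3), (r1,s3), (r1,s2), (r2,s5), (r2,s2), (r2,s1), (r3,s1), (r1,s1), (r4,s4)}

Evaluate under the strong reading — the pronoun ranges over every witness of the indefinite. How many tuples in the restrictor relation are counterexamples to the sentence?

"it" takes "a sample" as antecedent — a donkey pronoun bound across the clause boundary.
Strong reading: for every (r,s) with collected(r,s), labelled(r,s) ∧ froze(r,s).
Restrictor pairs: (r1,s1) ✓  (r1,s2) ✓  (r1,s3) ✓  (r1,s5) ✓  (r2,s1) ✓  (r2,s2) ✓  (r2,s5) ✗  (r3,s5) ✗  (r4,s3) ✓  (r4,s4) ✓
Counterexamples (restrictor pairs failing the scope): 2.

2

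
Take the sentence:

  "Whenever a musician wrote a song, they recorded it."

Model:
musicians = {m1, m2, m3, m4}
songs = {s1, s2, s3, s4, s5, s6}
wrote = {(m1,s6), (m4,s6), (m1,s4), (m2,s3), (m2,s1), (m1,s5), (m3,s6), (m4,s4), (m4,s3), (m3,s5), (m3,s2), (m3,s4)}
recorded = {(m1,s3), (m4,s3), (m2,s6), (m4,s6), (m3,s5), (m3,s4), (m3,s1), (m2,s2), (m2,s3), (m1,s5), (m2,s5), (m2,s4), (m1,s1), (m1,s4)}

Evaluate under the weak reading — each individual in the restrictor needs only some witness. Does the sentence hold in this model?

"it" takes "a song" as antecedent — a donkey pronoun bound across the clause boundary.
Weak reading: every musician m with some wrote-song has at least one wrote-song s such that recorded(m,s).
Per musician: m1:✓  m2:✓  m3:✓  m4:✓
Every musician in the restrictor has a witness.

True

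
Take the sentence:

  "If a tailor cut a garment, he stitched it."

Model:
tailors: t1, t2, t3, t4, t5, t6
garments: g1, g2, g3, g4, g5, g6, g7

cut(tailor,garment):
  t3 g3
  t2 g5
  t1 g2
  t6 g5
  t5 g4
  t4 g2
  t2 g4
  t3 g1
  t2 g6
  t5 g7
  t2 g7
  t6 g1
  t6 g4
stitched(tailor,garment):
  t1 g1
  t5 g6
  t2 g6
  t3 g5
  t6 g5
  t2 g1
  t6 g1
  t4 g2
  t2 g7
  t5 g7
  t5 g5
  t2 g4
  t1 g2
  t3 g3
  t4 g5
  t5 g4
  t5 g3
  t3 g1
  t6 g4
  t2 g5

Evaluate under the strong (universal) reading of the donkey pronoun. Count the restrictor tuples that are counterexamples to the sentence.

"it" takes "a garment" as antecedent — a donkey pronoun bound across the clause boundary.
Strong reading: for every (t,g) with cut(t,g), stitched(t,g).
Restrictor pairs: (t1,g2) ✓  (t2,g4) ✓  (t2,g5) ✓  (t2,g6) ✓  (t2,g7) ✓  (t3,g1) ✓  (t3,g3) ✓  (t4,g2) ✓  (t5,g4) ✓  (t5,g7) ✓  (t6,g1) ✓  (t6,g4) ✓  (t6,g5) ✓
Counterexamples (restrictor pairs failing the scope): 0.

0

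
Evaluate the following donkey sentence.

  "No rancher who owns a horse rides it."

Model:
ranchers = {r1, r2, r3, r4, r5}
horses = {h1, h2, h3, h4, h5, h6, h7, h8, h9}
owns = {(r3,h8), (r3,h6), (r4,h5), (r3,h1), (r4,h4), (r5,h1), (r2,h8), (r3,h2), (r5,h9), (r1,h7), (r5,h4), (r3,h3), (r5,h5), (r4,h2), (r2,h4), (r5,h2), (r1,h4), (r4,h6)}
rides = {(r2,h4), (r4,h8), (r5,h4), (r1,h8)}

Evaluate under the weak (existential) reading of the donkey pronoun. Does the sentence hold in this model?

"it" takes "a horse" as antecedent — a donkey pronoun bound across the clause boundary.
Truth condition: for no (r,h) with owns(r,h) does rides(r,h) hold.
Restrictor pairs — does the scope hold? (r1,h4):fails  (r1,h7):fails  (r2,h4):holds  (r2,h8):fails  (r3,h1):fails  (r3,h2):fails  (r3,h3):fails  (r3,h6):fails  (r3,h8):fails  (r4,h2):fails  (r4,h4):fails  (r4,h5):fails  (r4,h6):fails  (r5,h1):fails  (r5,h2):fails  (r5,h4):holds  (r5,h5):fails  (r5,h9):fails
Scope holds for 2 pair(s), so the sentence is false.

False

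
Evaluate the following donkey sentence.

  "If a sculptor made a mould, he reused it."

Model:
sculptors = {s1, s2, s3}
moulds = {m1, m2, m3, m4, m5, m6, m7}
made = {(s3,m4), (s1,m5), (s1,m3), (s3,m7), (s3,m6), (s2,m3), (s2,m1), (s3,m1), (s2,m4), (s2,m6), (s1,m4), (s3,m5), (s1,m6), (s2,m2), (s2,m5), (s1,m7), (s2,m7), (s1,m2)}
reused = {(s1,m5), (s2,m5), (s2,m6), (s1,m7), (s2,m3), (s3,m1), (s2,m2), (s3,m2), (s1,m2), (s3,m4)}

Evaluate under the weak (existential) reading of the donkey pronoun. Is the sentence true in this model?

"it" takes "a mould" as antecedent — a donkey pronoun bound across the clause boundary.
Weak reading: every sculptor s with some made-mould has at least one made-mould m such that reused(s,m).
Per sculptor: s1:✓  s2:✓  s3:✓
Every sculptor in the restrictor has a witness.

True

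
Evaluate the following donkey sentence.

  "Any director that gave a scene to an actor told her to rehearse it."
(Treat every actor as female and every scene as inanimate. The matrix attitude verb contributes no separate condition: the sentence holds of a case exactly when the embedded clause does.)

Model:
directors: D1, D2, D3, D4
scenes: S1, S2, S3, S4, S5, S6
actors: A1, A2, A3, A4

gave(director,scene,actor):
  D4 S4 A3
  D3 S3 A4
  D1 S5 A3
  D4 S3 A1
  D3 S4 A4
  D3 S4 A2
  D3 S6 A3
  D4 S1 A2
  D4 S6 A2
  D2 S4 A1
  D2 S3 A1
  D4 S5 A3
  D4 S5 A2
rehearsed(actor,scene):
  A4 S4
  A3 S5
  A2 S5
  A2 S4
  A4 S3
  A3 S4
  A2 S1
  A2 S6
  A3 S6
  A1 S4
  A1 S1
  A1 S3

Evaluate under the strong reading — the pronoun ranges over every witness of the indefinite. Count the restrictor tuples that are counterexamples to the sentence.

"her" takes "an actor" as antecedent and "it" takes "a scene"; both are donkey pronouns co-varying with the restrictor.
Strong reading: for every (d,s,a) with gave(d,s,a), rehearsed(a,s).
Restrictor triples: (D1,S5,A3)→rehearsed(A3,S5) ✓  (D2,S3,A1)→rehearsed(A1,S3) ✓  (D2,S4,A1)→rehearsed(A1,S4) ✓  (D3,S3,A4)→rehearsed(A4,S3) ✓  (D3,S4,A2)→rehearsed(A2,S4) ✓  (D3,S4,A4)→rehearsed(A4,S4) ✓  (D3,S6,A3)→rehearsed(A3,S6) ✓  (D4,S1,A2)→rehearsed(A2,S1) ✓  (D4,S3,A1)→rehearsed(A1,S3) ✓  (D4,S4,A3)→rehearsed(A3,S4) ✓  (D4,S5,A2)→rehearsed(A2,S5) ✓  (D4,S5,A3)→rehearsed(A3,S5) ✓  (D4,S6,A2)→rehearsed(A2,S6) ✓
Counterexamples (restrictor triples failing the scope): 0.

0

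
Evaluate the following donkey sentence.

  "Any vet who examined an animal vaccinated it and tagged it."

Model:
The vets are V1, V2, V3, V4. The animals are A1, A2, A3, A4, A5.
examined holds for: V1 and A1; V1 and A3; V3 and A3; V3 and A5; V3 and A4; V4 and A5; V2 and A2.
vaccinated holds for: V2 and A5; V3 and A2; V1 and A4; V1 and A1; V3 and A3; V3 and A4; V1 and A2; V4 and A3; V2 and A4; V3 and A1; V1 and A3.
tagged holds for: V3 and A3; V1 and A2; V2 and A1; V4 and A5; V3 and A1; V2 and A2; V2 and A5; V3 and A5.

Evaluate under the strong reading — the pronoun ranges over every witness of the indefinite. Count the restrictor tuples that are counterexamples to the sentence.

6

"it" takes "an animal" as antecedent — a donkey pronoun bound across the clause boundary.
Strong reading: for every (v,a) with examined(v,a), vaccinated(v,a) ∧ tagged(v,a).
Restrictor pairs: (V1,A1) ✗  (V1,A3) ✗  (V2,A2) ✗  (V3,A3) ✓  (V3,A4) ✗  (V3,A5) ✗  (V4,A5) ✗
Counterexamples (restrictor pairs failing the scope): 6.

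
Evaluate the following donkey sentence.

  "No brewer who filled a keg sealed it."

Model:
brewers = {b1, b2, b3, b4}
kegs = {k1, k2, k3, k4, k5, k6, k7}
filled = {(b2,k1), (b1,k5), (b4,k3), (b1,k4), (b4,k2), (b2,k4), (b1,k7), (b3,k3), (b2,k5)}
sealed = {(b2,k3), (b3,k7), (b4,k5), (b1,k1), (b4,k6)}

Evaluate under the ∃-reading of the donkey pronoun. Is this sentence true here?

"it" takes "a keg" as antecedent — a donkey pronoun bound across the clause boundary.
Truth condition: for no (b,k) with filled(b,k) does sealed(b,k) hold.
Restrictor pairs — does the scope hold? (b1,k4):fails  (b1,k5):fails  (b1,k7):fails  (b2,k1):fails  (b2,k4):fails  (b2,k5):fails  (b3,k3):fails  (b4,k2):fails  (b4,k3):fails
Scope holds for no restrictor pair, so the sentence is true.

True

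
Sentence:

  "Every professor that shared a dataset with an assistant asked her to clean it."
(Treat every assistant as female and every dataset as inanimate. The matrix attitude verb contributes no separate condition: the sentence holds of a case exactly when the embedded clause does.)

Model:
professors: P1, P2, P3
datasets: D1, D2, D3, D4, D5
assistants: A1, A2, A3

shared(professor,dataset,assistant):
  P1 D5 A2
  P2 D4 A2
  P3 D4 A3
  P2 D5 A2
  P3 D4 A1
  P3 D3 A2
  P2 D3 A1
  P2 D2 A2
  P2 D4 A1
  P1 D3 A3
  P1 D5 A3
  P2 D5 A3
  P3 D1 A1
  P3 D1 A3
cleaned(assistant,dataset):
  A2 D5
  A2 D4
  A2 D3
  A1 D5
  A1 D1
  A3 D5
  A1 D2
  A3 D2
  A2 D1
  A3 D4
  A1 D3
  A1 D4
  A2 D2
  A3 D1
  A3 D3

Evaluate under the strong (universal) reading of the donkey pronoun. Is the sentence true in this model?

"her" takes "an assistant" as antecedent and "it" takes "a dataset"; both are donkey pronouns co-varying with the restrictor.
Strong reading: for every (p,d,a) with shared(p,d,a), cleaned(a,d).
Restrictor triples: (P1,D3,A3)→cleaned(A3,D3) ✓  (P1,D5,A2)→cleaned(A2,D5) ✓  (P1,D5,A3)→cleaned(A3,D5) ✓  (P2,D2,A2)→cleaned(A2,D2) ✓  (P2,D3,A1)→cleaned(A1,D3) ✓  (P2,D4,A1)→cleaned(A1,D4) ✓  (P2,D4,A2)→cleaned(A2,D4) ✓  (P2,D5,A2)→cleaned(A2,D5) ✓  (P2,D5,A3)→cleaned(A3,D5) ✓  (P3,D1,A1)→cleaned(A1,D1) ✓  (P3,D1,A3)→cleaned(A3,D1) ✓  (P3,D3,A2)→cleaned(A2,D3) ✓  (P3,D4,A1)→cleaned(A1,D4) ✓  (P3,D4,A3)→cleaned(A3,D4) ✓
Every restrictor triple satisfies the scope.

True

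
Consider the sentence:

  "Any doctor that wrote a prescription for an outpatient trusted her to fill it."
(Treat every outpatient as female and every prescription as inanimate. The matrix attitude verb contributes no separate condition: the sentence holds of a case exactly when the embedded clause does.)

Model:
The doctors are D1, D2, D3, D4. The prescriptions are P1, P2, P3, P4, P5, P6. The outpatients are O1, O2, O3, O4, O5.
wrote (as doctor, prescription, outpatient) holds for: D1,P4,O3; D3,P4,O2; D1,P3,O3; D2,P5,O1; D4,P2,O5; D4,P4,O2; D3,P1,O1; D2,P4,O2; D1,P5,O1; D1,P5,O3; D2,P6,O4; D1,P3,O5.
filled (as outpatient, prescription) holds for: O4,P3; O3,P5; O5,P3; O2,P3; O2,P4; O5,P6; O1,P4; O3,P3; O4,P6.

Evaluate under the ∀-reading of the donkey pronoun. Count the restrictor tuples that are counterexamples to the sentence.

"her" takes "an outpatient" as antecedent and "it" takes "a prescription"; both are donkey pronouns co-varying with the restrictor.
Strong reading: for every (d,p,o) with wrote(d,p,o), filled(o,p).
Restrictor triples: (D1,P3,O3)→filled(O3,P3) ✓  (D1,P3,O5)→filled(O5,P3) ✓  (D1,P4,O3)→filled(O3,P4) ✗  (D1,P5,O1)→filled(O1,P5) ✗  (D1,P5,O3)→filled(O3,P5) ✓  (D2,P4,O2)→filled(O2,P4) ✓  (D2,P5,O1)→filled(O1,P5) ✗  (D2,P6,O4)→filled(O4,P6) ✓  (D3,P1,O1)→filled(O1,P1) ✗  (D3,P4,O2)→filled(O2,P4) ✓  (D4,P2,O5)→filled(O5,P2) ✗  (D4,P4,O2)→filled(O2,P4) ✓
Counterexamples (restrictor triples failing the scope): 5.

5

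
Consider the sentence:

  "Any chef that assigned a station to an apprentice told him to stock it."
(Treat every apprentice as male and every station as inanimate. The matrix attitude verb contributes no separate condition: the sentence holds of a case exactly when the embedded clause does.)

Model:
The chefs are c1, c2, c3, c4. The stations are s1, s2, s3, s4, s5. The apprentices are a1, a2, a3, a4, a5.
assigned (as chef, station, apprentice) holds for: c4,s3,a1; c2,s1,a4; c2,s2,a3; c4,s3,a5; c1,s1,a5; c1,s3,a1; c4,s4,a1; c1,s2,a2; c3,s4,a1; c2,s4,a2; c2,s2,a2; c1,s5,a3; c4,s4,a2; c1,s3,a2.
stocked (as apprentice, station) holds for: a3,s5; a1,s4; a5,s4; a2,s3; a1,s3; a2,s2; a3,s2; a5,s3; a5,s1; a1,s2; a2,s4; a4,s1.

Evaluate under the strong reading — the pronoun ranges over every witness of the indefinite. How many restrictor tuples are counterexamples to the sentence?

0

"him" takes "an apprentice" as antecedent and "it" takes "a station"; both are donkey pronouns co-varying with the restrictor.
Strong reading: for every (c,s,a) with assigned(c,s,a), stocked(a,s).
Restrictor triples: (c1,s1,a5)→stocked(a5,s1) ✓  (c1,s2,a2)→stocked(a2,s2) ✓  (c1,s3,a1)→stocked(a1,s3) ✓  (c1,s3,a2)→stocked(a2,s3) ✓  (c1,s5,a3)→stocked(a3,s5) ✓  (c2,s1,a4)→stocked(a4,s1) ✓  (c2,s2,a2)→stocked(a2,s2) ✓  (c2,s2,a3)→stocked(a3,s2) ✓  (c2,s4,a2)→stocked(a2,s4) ✓  (c3,s4,a1)→stocked(a1,s4) ✓  (c4,s3,a1)→stocked(a1,s3) ✓  (c4,s3,a5)→stocked(a5,s3) ✓  (c4,s4,a1)→stocked(a1,s4) ✓  (c4,s4,a2)→stocked(a2,s4) ✓
Counterexamples (restrictor triples failing the scope): 0.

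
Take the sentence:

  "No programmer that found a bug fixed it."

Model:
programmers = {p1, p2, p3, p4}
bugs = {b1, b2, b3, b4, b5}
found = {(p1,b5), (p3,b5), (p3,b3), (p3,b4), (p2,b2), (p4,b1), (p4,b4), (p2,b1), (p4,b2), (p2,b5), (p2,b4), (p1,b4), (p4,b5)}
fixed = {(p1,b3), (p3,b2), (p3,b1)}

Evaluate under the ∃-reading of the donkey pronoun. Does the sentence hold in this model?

True

"it" takes "a bug" as antecedent — a donkey pronoun bound across the clause boundary.
Truth condition: for no (p,b) with found(p,b) does fixed(p,b) hold.
Restrictor pairs — does the scope hold? (p1,b4):fails  (p1,b5):fails  (p2,b1):fails  (p2,b2):fails  (p2,b4):fails  (p2,b5):fails  (p3,b3):fails  (p3,b4):fails  (p3,b5):fails  (p4,b1):fails  (p4,b2):fails  (p4,b4):fails  (p4,b5):fails
Scope holds for no restrictor pair, so the sentence is true.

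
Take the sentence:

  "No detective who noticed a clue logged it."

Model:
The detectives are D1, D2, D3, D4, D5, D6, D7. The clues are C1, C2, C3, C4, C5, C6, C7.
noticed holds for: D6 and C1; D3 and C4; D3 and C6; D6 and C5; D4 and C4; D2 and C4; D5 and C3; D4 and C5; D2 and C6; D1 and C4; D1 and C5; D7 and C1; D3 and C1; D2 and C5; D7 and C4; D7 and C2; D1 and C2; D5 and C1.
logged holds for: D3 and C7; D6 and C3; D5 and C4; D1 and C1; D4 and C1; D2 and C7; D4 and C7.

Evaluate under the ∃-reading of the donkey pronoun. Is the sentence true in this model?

"it" takes "a clue" as antecedent — a donkey pronoun bound across the clause boundary.
Truth condition: for no (d,c) with noticed(d,c) does logged(d,c) hold.
Restrictor pairs — does the scope hold? (D1,C2):fails  (D1,C4):fails  (D1,C5):fails  (D2,C4):fails  (D2,C5):fails  (D2,C6):fails  (D3,C1):fails  (D3,C4):fails  (D3,C6):fails  (D4,C4):fails  (D4,C5):fails  (D5,C1):fails  (D5,C3):fails  (D6,C1):fails  (D6,C5):fails  (D7,C1):fails  (D7,C2):fails  (D7,C4):fails
Scope holds for no restrictor pair, so the sentence is true.

True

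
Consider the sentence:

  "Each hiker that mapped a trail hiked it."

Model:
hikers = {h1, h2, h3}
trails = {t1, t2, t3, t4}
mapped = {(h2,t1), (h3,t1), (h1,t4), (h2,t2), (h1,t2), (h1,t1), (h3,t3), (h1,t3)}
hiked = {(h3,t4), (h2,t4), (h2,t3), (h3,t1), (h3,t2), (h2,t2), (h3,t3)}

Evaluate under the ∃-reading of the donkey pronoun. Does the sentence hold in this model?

"it" takes "a trail" as antecedent — a donkey pronoun bound across the clause boundary.
Weak reading: every hiker h with some mapped-trail has at least one mapped-trail t such that hiked(h,t).
Per hiker: h1:✗  h2:✓  h3:✓
h1 has no witness among its mapped-trails.

False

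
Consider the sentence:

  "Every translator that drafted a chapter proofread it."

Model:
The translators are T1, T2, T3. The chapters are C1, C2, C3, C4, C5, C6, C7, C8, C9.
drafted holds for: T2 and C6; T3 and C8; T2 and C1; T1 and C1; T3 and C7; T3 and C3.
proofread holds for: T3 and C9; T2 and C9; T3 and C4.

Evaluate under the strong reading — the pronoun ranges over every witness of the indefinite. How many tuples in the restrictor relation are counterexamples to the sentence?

6

"it" takes "a chapter" as antecedent — a donkey pronoun bound across the clause boundary.
Strong reading: for every (t,c) with drafted(t,c), proofread(t,c).
Restrictor pairs: (T1,C1) ✗  (T2,C1) ✗  (T2,C6) ✗  (T3,C3) ✗  (T3,C7) ✗  (T3,C8) ✗
Counterexamples (restrictor pairs failing the scope): 6.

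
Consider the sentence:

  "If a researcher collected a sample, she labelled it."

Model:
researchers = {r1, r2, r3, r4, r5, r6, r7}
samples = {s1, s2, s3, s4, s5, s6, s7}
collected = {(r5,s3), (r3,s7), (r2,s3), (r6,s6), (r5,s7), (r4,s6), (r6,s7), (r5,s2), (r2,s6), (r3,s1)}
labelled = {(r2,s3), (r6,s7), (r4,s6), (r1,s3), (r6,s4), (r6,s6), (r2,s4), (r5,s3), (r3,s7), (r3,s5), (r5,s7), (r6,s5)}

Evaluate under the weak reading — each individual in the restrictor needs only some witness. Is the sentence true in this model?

True

"it" takes "a sample" as antecedent — a donkey pronoun bound across the clause boundary.
Weak reading: every researcher r with some collected-sample has at least one collected-sample s such that labelled(r,s).
Per researcher: r2:✓  r3:✓  r4:✓  r5:✓  r6:✓
Every researcher in the restrictor has a witness.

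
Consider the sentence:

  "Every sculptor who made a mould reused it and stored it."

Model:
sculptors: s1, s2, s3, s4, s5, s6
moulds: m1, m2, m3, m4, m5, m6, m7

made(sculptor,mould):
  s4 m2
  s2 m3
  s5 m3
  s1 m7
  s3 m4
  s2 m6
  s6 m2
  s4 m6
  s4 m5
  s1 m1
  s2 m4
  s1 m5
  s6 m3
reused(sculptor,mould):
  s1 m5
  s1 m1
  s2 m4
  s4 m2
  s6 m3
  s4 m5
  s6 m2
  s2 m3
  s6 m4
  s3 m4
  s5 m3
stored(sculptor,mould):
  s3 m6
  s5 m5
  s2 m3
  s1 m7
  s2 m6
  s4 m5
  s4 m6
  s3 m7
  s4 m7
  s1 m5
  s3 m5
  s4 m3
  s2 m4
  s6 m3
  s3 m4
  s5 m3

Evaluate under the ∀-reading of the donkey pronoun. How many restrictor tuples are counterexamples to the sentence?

"it" takes "a mould" as antecedent — a donkey pronoun bound across the clause boundary.
Strong reading: for every (s,m) with made(s,m), reused(s,m) ∧ stored(s,m).
Restrictor pairs: (s1,m1) ✗  (s1,m5) ✓  (s1,m7) ✗  (s2,m3) ✓  (s2,m4) ✓  (s2,m6) ✗  (s3,m4) ✓  (s4,m2) ✗  (s4,m5) ✓  (s4,m6) ✗  (s5,m3) ✓  (s6,m2) ✗  (s6,m3) ✓
Counterexamples (restrictor pairs failing the scope): 6.

6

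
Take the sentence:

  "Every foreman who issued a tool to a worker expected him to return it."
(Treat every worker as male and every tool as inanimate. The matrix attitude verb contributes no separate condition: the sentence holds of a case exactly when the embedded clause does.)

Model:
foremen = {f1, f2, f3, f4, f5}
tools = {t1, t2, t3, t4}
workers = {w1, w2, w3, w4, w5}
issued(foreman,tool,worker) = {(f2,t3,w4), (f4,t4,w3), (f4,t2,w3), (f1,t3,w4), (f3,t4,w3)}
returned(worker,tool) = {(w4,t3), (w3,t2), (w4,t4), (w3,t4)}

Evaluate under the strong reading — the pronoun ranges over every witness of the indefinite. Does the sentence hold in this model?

True

"him" takes "a worker" as antecedent and "it" takes "a tool"; both are donkey pronouns co-varying with the restrictor.
Strong reading: for every (f,t,w) with issued(f,t,w), returned(w,t).
Restrictor triples: (f1,t3,w4)→returned(w4,t3) ✓  (f2,t3,w4)→returned(w4,t3) ✓  (f3,t4,w3)→returned(w3,t4) ✓  (f4,t2,w3)→returned(w3,t2) ✓  (f4,t4,w3)→returned(w3,t4) ✓
Every restrictor triple satisfies the scope.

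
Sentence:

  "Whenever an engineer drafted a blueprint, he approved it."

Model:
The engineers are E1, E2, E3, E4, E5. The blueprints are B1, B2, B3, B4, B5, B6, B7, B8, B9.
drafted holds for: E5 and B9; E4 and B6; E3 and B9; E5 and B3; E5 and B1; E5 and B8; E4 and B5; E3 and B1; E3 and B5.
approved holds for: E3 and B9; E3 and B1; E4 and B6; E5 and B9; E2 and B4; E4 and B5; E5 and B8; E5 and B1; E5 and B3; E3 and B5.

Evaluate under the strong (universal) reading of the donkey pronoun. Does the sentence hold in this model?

"it" takes "a blueprint" as antecedent — a donkey pronoun bound across the clause boundary.
Strong reading: for every (e,b) with drafted(e,b), approved(e,b).
Restrictor pairs: (E3,B1) ✓  (E3,B5) ✓  (E3,B9) ✓  (E4,B5) ✓  (E4,B6) ✓  (E5,B1) ✓  (E5,B3) ✓  (E5,B8) ✓  (E5,B9) ✓
Every restrictor pair satisfies the scope.

True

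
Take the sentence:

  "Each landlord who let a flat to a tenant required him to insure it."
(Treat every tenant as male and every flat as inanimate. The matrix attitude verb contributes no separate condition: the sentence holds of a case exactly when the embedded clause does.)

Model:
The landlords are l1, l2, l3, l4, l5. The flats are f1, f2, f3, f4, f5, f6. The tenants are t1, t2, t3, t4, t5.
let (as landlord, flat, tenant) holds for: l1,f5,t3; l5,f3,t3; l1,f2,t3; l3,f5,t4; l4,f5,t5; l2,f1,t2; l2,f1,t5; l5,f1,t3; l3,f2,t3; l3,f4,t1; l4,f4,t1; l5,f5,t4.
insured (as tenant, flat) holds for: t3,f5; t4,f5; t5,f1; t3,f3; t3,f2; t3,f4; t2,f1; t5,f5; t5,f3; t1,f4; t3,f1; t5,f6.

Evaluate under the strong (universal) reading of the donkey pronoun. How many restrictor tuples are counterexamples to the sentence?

"him" takes "a tenant" as antecedent and "it" takes "a flat"; both are donkey pronouns co-varying with the restrictor.
Strong reading: for every (l,f,t) with let(l,f,t), insured(t,f).
Restrictor triples: (l1,f2,t3)→insured(t3,f2) ✓  (l1,f5,t3)→insured(t3,f5) ✓  (l2,f1,t2)→insured(t2,f1) ✓  (l2,f1,t5)→insured(t5,f1) ✓  (l3,f2,t3)→insured(t3,f2) ✓  (l3,f4,t1)→insured(t1,f4) ✓  (l3,f5,t4)→insured(t4,f5) ✓  (l4,f4,t1)→insured(t1,f4) ✓  (l4,f5,t5)→insured(t5,f5) ✓  (l5,f1,t3)→insured(t3,f1) ✓  (l5,f3,t3)→insured(t3,f3) ✓  (l5,f5,t4)→insured(t4,f5) ✓
Counterexamples (restrictor triples failing the scope): 0.

0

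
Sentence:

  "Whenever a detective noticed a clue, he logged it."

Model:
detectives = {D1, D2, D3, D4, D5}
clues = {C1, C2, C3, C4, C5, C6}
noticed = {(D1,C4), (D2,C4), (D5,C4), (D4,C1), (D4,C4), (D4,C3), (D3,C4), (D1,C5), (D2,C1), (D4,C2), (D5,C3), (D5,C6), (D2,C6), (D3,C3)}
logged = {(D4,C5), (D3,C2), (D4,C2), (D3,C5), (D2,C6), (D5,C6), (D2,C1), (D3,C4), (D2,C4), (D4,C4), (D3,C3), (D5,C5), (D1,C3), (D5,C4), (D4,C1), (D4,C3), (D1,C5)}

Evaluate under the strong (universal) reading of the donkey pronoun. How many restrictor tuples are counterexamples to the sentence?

"it" takes "a clue" as antecedent — a donkey pronoun bound across the clause boundary.
Strong reading: for every (d,c) with noticed(d,c), logged(d,c).
Restrictor pairs: (D1,C4) ✗  (D1,C5) ✓  (D2,C1) ✓  (D2,C4) ✓  (D2,C6) ✓  (D3,C3) ✓  (D3,C4) ✓  (D4,C1) ✓  (D4,C2) ✓  (D4,C3) ✓  (D4,C4) ✓  (D5,C3) ✗  (D5,C4) ✓  (D5,C6) ✓
Counterexamples (restrictor pairs failing the scope): 2.

2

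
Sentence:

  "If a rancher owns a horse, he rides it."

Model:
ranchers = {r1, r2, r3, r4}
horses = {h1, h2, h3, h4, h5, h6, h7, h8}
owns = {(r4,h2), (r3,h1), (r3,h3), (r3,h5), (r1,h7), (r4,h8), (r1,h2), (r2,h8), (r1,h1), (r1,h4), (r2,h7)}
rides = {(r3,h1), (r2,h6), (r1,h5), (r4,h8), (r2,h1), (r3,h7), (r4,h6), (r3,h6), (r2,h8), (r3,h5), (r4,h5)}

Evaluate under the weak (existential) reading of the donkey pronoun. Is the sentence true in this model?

False

"it" takes "a horse" as antecedent — a donkey pronoun bound across the clause boundary.
Weak reading: every rancher r with some owns-horse has at least one owns-horse h such that rides(r,h).
Per rancher: r1:✗  r2:✓  r3:✓  r4:✓
r1 has no witness among its owns-horses.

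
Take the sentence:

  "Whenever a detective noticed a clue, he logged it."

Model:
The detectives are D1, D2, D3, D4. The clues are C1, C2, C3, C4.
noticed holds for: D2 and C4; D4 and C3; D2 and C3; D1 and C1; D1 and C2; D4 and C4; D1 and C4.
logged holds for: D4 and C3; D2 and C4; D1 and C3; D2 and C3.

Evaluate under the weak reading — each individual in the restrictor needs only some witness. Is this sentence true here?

"it" takes "a clue" as antecedent — a donkey pronoun bound across the clause boundary.
Weak reading: every detective d with some noticed-clue has at least one noticed-clue c such that logged(d,c).
Per detective: D1:✗  D2:✓  D4:✓
D1 has no witness among its noticed-clues.

False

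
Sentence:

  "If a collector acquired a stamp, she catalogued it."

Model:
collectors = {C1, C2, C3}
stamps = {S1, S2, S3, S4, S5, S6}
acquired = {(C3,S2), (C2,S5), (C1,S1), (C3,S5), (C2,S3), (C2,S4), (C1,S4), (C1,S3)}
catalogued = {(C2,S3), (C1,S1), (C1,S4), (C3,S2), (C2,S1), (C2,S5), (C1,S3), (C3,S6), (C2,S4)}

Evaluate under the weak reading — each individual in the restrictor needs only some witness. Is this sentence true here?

"it" takes "a stamp" as antecedent — a donkey pronoun bound across the clause boundary.
Weak reading: every collector c with some acquired-stamp has at least one acquired-stamp s such that catalogued(c,s).
Per collector: C1:✓  C2:✓  C3:✓
Every collector in the restrictor has a witness.

True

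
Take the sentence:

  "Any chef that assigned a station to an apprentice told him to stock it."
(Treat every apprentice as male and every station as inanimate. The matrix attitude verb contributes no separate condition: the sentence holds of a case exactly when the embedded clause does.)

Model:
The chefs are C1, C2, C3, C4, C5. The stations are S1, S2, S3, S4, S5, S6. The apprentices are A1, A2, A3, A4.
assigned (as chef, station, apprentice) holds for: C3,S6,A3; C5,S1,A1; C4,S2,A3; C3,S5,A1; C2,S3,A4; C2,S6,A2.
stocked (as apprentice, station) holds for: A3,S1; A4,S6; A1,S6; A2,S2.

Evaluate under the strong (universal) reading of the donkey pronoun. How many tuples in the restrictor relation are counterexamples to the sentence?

"him" takes "an apprentice" as antecedent and "it" takes "a station"; both are donkey pronouns co-varying with the restrictor.
Strong reading: for every (c,s,a) with assigned(c,s,a), stocked(a,s).
Restrictor triples: (C2,S3,A4)→stocked(A4,S3) ✗  (C2,S6,A2)→stocked(A2,S6) ✗  (C3,S5,A1)→stocked(A1,S5) ✗  (C3,S6,A3)→stocked(A3,S6) ✗  (C4,S2,A3)→stocked(A3,S2) ✗  (C5,S1,A1)→stocked(A1,S1) ✗
Counterexamples (restrictor triples failing the scope): 6.

6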